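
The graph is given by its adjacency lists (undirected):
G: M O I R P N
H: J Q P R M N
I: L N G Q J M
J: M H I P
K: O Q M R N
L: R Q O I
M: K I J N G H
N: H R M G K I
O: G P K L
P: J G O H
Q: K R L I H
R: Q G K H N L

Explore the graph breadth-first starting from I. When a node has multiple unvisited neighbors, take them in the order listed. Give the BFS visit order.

I L N G Q J M R O H K P

Visit I; enqueue L, N, G, Q, J, M → queue [L, N, G, Q, J, M]
Visit L; enqueue R, O → queue [N, G, Q, J, M, R, O]
Visit N; enqueue H, K → queue [G, Q, J, M, R, O, H, K]
Visit G; enqueue P → queue [Q, J, M, R, O, H, K, P]
Visit Q → queue [J, M, R, O, H, K, P]
Visit J → queue [M, R, O, H, K, P]
Visit M → queue [R, O, H, K, P]
Visit R → queue [O, H, K, P]
Visit O → queue [H, K, P]
Visit H → queue [K, P]
Visit K → queue [P]
Visit P → queue []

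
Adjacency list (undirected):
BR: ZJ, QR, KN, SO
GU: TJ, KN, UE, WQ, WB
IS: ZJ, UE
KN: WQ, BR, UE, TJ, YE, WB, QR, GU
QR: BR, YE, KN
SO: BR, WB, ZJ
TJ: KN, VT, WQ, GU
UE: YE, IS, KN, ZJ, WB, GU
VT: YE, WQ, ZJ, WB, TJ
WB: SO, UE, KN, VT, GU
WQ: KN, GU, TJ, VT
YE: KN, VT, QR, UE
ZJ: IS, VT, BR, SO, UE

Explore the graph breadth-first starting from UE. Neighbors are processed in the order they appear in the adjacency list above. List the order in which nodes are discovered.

UE, YE, IS, KN, ZJ, WB, GU, VT, QR, WQ, BR, TJ, SO

Visit UE; enqueue YE, IS, KN, ZJ, WB, GU → queue [YE, IS, KN, ZJ, WB, GU]
Visit YE; enqueue VT, QR → queue [IS, KN, ZJ, WB, GU, VT, QR]
Visit IS → queue [KN, ZJ, WB, GU, VT, QR]
Visit KN; enqueue WQ, BR, TJ → queue [ZJ, WB, GU, VT, QR, WQ, BR, TJ]
Visit ZJ; enqueue SO → queue [WB, GU, VT, QR, WQ, BR, TJ, SO]
Visit WB → queue [GU, VT, QR, WQ, BR, TJ, SO]
Visit GU → queue [VT, QR, WQ, BR, TJ, SO]
Visit VT → queue [QR, WQ, BR, TJ, SO]
Visit QR → queue [WQ, BR, TJ, SO]
Visit WQ → queue [BR, TJ, SO]
Visit BR → queue [TJ, SO]
Visit TJ → queue [SO]
Visit SO → queue []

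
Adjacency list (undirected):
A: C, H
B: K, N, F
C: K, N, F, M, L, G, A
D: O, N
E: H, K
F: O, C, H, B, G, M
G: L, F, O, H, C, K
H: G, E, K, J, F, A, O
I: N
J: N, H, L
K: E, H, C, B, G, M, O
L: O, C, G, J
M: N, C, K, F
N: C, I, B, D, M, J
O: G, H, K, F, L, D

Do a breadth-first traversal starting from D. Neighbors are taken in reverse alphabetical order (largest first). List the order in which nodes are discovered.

D → O → N → L → K → H → G → F → M → J → I → C → B → E → A

Visit D; enqueue O, N → queue [O, N]
Visit O; enqueue L, K, H, G, F → queue [N, L, K, H, G, F]
Visit N; enqueue M, J, I, C, B → queue [L, K, H, G, F, M, J, I, C, B]
Visit L → queue [K, H, G, F, M, J, I, C, B]
Visit K; enqueue E → queue [H, G, F, M, J, I, C, B, E]
Visit H; enqueue A → queue [G, F, M, J, I, C, B, E, A]
Visit G → queue [F, M, J, I, C, B, E, A]
Visit F → queue [M, J, I, C, B, E, A]
Visit M → queue [J, I, C, B, E, A]
Visit J → queue [I, C, B, E, A]
Visit I → queue [C, B, E, A]
Visit C → queue [B, E, A]
Visit B → queue [E, A]
Visit E → queue [A]
Visit A → queue []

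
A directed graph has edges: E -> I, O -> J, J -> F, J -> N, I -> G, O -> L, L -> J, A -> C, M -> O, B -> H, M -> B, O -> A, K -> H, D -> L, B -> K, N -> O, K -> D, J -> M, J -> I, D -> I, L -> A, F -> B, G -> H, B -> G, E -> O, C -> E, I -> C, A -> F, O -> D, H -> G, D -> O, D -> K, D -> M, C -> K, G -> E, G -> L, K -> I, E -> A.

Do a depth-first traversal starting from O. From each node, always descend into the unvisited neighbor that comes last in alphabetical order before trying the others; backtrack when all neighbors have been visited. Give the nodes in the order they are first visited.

O → L → J → N → M → B → K → I → G → H → E → A → F → C → D

Visit O
O → L
L → J
J → N
J → M
M → B
B → K
K → I
I → G
G → H
G → E
E → A
A → F
A → C
K → D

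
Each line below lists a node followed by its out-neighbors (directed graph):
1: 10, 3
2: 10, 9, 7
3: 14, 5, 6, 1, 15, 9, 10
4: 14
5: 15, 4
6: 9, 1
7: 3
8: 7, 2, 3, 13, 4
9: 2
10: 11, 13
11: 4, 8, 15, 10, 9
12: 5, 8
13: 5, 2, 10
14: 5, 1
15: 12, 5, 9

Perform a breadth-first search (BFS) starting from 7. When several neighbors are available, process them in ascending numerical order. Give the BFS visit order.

7, 3, 1, 5, 6, 9, 10, 14, 15, 4, 2, 11, 13, 12, 8

Visit 7; enqueue 3 → queue [3]
Visit 3; enqueue 1, 5, 6, 9, 10, 14, 15 → queue [1, 5, 6, 9, 10, 14, 15]
Visit 1 → queue [5, 6, 9, 10, 14, 15]
Visit 5; enqueue 4 → queue [6, 9, 10, 14, 15, 4]
Visit 6 → queue [9, 10, 14, 15, 4]
Visit 9; enqueue 2 → queue [10, 14, 15, 4, 2]
Visit 10; enqueue 11, 13 → queue [14, 15, 4, 2, 11, 13]
Visit 14 → queue [15, 4, 2, 11, 13]
Visit 15; enqueue 12 → queue [4, 2, 11, 13, 12]
Visit 4 → queue [2, 11, 13, 12]
Visit 2 → queue [11, 13, 12]
Visit 11; enqueue 8 → queue [13, 12, 8]
Visit 13 → queue [12, 8]
Visit 12 → queue [8]
Visit 8 → queue []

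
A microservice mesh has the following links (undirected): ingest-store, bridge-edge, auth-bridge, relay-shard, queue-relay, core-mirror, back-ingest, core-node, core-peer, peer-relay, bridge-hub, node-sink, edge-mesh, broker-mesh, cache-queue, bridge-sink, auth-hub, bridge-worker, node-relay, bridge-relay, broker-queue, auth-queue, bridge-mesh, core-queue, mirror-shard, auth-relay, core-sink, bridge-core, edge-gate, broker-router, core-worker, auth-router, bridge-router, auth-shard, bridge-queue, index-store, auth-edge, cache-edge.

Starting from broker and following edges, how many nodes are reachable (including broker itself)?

BFS from broker visits: broker, mesh, queue, router, bridge, edge, auth, cache, core, relay, hub, sink, worker, gate, shard, mirror, node, peer
Reachable nodes: 18 of 22 total.

18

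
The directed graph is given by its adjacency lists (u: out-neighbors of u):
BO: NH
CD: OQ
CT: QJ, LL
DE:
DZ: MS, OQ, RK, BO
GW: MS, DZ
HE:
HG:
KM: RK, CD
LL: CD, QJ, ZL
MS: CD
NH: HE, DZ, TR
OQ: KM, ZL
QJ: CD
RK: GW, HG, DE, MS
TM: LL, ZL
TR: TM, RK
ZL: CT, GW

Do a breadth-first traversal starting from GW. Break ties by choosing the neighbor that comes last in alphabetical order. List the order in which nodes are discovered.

GW → MS → DZ → CD → RK → OQ → BO → HG → DE → ZL → KM → NH → CT → TR → HE → QJ → LL → TM

Visit GW; enqueue MS, DZ → queue [MS, DZ]
Visit MS; enqueue CD → queue [DZ, CD]
Visit DZ; enqueue RK, OQ, BO → queue [CD, RK, OQ, BO]
Visit CD → queue [RK, OQ, BO]
Visit RK; enqueue HG, DE → queue [OQ, BO, HG, DE]
Visit OQ; enqueue ZL, KM → queue [BO, HG, DE, ZL, KM]
Visit BO; enqueue NH → queue [HG, DE, ZL, KM, NH]
Visit HG → queue [DE, ZL, KM, NH]
Visit DE → queue [ZL, KM, NH]
Visit ZL; enqueue CT → queue [KM, NH, CT]
Visit KM → queue [NH, CT]
Visit NH; enqueue TR, HE → queue [CT, TR, HE]
Visit CT; enqueue QJ, LL → queue [TR, HE, QJ, LL]
Visit TR; enqueue TM → queue [HE, QJ, LL, TM]
Visit HE → queue [QJ, LL, TM]
Visit QJ → queue [LL, TM]
Visit LL → queue [TM]
Visit TM → queue []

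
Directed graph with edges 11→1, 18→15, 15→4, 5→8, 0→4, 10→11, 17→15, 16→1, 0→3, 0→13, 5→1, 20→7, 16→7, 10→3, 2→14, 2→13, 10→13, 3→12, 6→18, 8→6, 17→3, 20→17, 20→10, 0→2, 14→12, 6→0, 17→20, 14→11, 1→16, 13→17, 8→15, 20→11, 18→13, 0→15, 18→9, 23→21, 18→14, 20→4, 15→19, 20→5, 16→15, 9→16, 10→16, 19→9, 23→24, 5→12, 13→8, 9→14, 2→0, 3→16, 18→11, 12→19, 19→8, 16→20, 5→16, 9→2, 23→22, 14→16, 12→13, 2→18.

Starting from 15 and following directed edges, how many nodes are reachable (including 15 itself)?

21

BFS from 15 visits: 15, 4, 19, 8, 9, 6, 2, 14, 16, 0, 18, 13, 11, 12, 1, 7, 20, 3, 17, 5, 10
Reachable nodes: 21 of 25 total.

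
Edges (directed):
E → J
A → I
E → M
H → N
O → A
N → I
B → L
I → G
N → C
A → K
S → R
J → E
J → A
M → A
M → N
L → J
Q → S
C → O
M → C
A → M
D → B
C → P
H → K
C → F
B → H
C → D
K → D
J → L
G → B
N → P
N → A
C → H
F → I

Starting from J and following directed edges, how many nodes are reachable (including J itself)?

16

BFS from J visits: J, L, E, A, M, K, I, N, C, D, G, P, O, H, F, B
Reachable nodes: 16 of 19 total.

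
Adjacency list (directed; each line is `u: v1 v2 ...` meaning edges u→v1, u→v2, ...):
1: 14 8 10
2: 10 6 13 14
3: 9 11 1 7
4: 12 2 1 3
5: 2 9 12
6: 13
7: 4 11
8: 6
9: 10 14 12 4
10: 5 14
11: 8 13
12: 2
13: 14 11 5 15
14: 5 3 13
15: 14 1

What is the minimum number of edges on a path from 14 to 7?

2

Level 0: 14
Level 1: 3, 5, 13
Level 2: 1, 2, 7, 9, 11, 12, 15
Level 3: 4, 6, 8, 10
7 first appears at level 2.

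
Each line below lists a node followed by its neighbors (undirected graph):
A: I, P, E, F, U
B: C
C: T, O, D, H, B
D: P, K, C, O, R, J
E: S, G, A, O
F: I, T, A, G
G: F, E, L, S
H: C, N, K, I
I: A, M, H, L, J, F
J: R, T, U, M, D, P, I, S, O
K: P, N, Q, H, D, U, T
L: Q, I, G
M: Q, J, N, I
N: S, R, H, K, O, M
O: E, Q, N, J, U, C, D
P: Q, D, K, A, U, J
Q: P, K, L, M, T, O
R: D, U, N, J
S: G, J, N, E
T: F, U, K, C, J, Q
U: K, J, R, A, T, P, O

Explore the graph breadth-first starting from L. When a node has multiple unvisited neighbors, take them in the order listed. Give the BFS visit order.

L Q I G P K M T O A H J F E S D U N C R B

Visit L; enqueue Q, I, G → queue [Q, I, G]
Visit Q; enqueue P, K, M, T, O → queue [I, G, P, K, M, T, O]
Visit I; enqueue A, H, J, F → queue [G, P, K, M, T, O, A, H, J, F]
Visit G; enqueue E, S → queue [P, K, M, T, O, A, H, J, F, E, S]
Visit P; enqueue D, U → queue [K, M, T, O, A, H, J, F, E, S, D, U]
Visit K; enqueue N → queue [M, T, O, A, H, J, F, E, S, D, U, N]
Visit M → queue [T, O, A, H, J, F, E, S, D, U, N]
Visit T; enqueue C → queue [O, A, H, J, F, E, S, D, U, N, C]
Visit O → queue [A, H, J, F, E, S, D, U, N, C]
Visit A → queue [H, J, F, E, S, D, U, N, C]
Visit H → queue [J, F, E, S, D, U, N, C]
Visit J; enqueue R → queue [F, E, S, D, U, N, C, R]
Visit F → queue [E, S, D, U, N, C, R]
Visit E → queue [S, D, U, N, C, R]
Visit S → queue [D, U, N, C, R]
Visit D → queue [U, N, C, R]
Visit U → queue [N, C, R]
Visit N → queue [C, R]
Visit C; enqueue B → queue [R, B]
Visit R → queue [B]
Visit B → queue []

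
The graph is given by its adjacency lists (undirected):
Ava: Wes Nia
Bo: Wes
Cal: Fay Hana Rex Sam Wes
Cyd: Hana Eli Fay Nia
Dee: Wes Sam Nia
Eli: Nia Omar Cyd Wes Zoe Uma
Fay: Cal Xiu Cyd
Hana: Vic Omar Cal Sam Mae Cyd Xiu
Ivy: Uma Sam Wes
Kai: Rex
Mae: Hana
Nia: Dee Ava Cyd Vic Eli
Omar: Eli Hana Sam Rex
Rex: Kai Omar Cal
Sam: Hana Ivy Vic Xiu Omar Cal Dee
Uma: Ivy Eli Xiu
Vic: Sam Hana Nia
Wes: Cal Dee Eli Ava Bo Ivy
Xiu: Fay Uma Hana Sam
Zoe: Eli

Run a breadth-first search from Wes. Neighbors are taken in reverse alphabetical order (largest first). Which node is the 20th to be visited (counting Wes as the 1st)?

Visit Wes; enqueue Ivy, Eli, Dee, Cal, Bo, Ava → queue [Ivy, Eli, Dee, Cal, Bo, Ava]
Visit Ivy; enqueue Uma, Sam → queue [Eli, Dee, Cal, Bo, Ava, Uma, Sam]
Visit Eli; enqueue Zoe, Omar, Nia, Cyd → queue [Dee, Cal, Bo, Ava, Uma, Sam, Zoe, Omar, Nia, Cyd]
Visit Dee → queue [Cal, Bo, Ava, Uma, Sam, Zoe, Omar, Nia, Cyd]
Visit Cal; enqueue Rex, Hana, Fay → queue [Bo, Ava, Uma, Sam, Zoe, Omar, Nia, Cyd, Rex, Hana, Fay]
Visit Bo → queue [Ava, Uma, Sam, Zoe, Omar, Nia, Cyd, Rex, Hana, Fay]
Visit Ava → queue [Uma, Sam, Zoe, Omar, Nia, Cyd, Rex, Hana, Fay]
Visit Uma; enqueue Xiu → queue [Sam, Zoe, Omar, Nia, Cyd, Rex, Hana, Fay, Xiu]
Visit Sam; enqueue Vic → queue [Zoe, Omar, Nia, Cyd, Rex, Hana, Fay, Xiu, Vic]
Visit Zoe → queue [Omar, Nia, Cyd, Rex, Hana, Fay, Xiu, Vic]
Visit Omar → queue [Nia, Cyd, Rex, Hana, Fay, Xiu, Vic]
Visit Nia → queue [Cyd, Rex, Hana, Fay, Xiu, Vic]
Visit Cyd → queue [Rex, Hana, Fay, Xiu, Vic]
Visit Rex; enqueue Kai → queue [Hana, Fay, Xiu, Vic, Kai]
Visit Hana; enqueue Mae → queue [Fay, Xiu, Vic, Kai, Mae]
Visit Fay → queue [Xiu, Vic, Kai, Mae]
Visit Xiu → queue [Vic, Kai, Mae]
Visit Vic → queue [Kai, Mae]
Visit Kai → queue [Mae]
Visit Mae → queue []

Visit order: Wes, Ivy, Eli, Dee, Cal, Bo, Ava, Uma, Sam, Zoe, Omar, Nia, Cyd, Rex, Hana, Fay, Xiu, Vic, Kai, Mae

Mae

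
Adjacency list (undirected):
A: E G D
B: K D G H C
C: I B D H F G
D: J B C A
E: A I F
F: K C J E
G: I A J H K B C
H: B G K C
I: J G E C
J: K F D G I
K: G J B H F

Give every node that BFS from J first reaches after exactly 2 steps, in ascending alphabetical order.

Level 0: J
Level 1: D, F, G, I, K
Level 2: A, B, C, E, H

A, B, C, E, H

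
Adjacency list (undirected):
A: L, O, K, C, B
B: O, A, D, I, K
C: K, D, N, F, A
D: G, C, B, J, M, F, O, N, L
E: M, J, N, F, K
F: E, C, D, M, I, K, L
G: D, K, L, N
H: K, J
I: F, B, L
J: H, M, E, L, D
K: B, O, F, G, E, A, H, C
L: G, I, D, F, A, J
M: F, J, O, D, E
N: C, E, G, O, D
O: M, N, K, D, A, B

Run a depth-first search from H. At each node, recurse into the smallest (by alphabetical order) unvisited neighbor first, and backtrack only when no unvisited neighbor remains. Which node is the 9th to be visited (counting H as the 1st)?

Visit H
H → J
J → D
D → B
B → A
A → C
C → F
F → E
E → K
K → G
G → L
L → I
G → N
N → O
O → M

Visit order: H, J, D, B, A, C, F, E, K, G, L, I, N, O, M

K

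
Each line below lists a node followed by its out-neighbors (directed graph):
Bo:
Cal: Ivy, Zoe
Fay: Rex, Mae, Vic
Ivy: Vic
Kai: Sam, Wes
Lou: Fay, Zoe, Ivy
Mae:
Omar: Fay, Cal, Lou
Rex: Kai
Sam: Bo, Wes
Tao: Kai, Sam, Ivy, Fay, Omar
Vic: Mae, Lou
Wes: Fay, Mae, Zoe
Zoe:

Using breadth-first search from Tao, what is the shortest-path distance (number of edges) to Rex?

2

Level 0: Tao
Level 1: Fay, Ivy, Kai, Omar, Sam
Level 2: Bo, Cal, Lou, Mae, Rex, Vic, Wes
Level 3: Zoe
Rex first appears at level 2.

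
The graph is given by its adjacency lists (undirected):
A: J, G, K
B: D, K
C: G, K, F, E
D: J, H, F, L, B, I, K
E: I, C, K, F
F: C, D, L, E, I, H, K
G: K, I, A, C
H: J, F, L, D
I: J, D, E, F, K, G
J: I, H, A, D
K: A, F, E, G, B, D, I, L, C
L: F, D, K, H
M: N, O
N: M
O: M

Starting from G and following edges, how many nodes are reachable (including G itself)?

12

BFS from G visits: G, K, I, A, C, F, E, B, D, L, J, H
Reachable nodes: 12 of 15 total.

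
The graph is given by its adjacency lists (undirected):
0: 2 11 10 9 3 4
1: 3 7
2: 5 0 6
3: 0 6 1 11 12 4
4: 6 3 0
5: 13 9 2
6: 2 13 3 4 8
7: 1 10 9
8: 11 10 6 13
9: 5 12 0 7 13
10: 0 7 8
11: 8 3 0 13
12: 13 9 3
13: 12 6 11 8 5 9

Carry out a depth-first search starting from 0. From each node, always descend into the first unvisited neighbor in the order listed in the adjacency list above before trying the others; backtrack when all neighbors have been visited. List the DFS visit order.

Visit 0
0 → 2
2 → 5
5 → 13
13 → 12
12 → 9
9 → 7
7 → 1
1 → 3
3 → 6
6 → 4
6 → 8
8 → 11
8 → 10

0, 2, 5, 13, 12, 9, 7, 1, 3, 6, 4, 8, 11, 10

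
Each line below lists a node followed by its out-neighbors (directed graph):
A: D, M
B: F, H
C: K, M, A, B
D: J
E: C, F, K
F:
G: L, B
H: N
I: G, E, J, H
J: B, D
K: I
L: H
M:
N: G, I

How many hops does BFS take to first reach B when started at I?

2

Level 0: I
Level 1: E, G, H, J
Level 2: B, C, D, F, K, L, N
Level 3: A, M
B first appears at level 2.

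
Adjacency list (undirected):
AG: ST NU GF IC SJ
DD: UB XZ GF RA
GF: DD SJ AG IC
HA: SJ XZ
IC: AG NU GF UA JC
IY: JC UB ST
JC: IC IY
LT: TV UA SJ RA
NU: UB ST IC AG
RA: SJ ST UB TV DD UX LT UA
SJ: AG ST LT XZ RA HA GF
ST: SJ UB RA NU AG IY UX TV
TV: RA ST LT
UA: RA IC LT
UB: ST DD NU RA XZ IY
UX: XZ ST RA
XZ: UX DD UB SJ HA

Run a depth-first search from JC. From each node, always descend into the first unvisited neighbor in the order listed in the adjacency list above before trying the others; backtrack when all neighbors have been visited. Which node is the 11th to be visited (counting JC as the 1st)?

XZ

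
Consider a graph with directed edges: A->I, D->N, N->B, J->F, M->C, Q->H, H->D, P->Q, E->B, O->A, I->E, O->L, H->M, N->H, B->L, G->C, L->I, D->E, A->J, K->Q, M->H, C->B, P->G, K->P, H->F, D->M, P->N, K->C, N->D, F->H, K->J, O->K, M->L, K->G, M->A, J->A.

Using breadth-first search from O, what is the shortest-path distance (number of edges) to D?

4

Level 0: O
Level 1: A, K, L
Level 2: C, G, I, J, P, Q
Level 3: B, E, F, H, N
Level 4: D, M
D first appears at level 4.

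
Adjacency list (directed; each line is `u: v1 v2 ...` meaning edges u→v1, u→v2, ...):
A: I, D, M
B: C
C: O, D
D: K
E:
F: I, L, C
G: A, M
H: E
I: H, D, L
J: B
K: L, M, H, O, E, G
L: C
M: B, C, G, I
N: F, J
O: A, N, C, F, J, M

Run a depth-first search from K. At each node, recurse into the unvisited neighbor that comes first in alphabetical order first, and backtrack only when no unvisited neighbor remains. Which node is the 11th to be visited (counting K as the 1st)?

F

Visit K
K → E
K → G
G → A
A → D
A → I
I → H
I → L
L → C
C → O
O → F
O → J
J → B
O → M
O → N

Visit order: K, E, G, A, D, I, H, L, C, O, F, J, B, M, N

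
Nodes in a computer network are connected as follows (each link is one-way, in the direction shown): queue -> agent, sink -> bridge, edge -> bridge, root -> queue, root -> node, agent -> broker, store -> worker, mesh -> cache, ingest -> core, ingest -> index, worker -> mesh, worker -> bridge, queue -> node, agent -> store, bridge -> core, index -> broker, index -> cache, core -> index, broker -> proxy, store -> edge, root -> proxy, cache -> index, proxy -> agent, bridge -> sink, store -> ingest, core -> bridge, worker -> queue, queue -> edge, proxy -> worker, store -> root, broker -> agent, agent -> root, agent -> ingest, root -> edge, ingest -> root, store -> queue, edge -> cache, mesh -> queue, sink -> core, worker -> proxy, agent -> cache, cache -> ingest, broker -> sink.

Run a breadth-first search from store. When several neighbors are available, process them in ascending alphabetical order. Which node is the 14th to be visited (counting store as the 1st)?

Visit store; enqueue edge, ingest, queue, root, worker → queue [edge, ingest, queue, root, worker]
Visit edge; enqueue bridge, cache → queue [ingest, queue, root, worker, bridge, cache]
Visit ingest; enqueue core, index → queue [queue, root, worker, bridge, cache, core, index]
Visit queue; enqueue agent, node → queue [root, worker, bridge, cache, core, index, agent, node]
Visit root; enqueue proxy → queue [worker, bridge, cache, core, index, agent, node, proxy]
Visit worker; enqueue mesh → queue [bridge, cache, core, index, agent, node, proxy, mesh]
Visit bridge; enqueue sink → queue [cache, core, index, agent, node, proxy, mesh, sink]
Visit cache → queue [core, index, agent, node, proxy, mesh, sink]
Visit core → queue [index, agent, node, proxy, mesh, sink]
Visit index; enqueue broker → queue [agent, node, proxy, mesh, sink, broker]
Visit agent → queue [node, proxy, mesh, sink, broker]
Visit node → queue [proxy, mesh, sink, broker]
Visit proxy → queue [mesh, sink, broker]
Visit mesh → queue [sink, broker]
Visit sink → queue [broker]
Visit broker → queue []

Visit order: store, edge, ingest, queue, root, worker, bridge, cache, core, index, agent, node, proxy, mesh, sink, broker

mesh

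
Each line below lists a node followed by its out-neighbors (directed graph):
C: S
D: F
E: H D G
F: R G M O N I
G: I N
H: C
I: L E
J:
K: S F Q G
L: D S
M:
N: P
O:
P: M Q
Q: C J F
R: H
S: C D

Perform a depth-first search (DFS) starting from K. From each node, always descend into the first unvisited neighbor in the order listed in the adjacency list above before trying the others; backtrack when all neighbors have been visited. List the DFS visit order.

K -> S -> C -> D -> F -> R -> H -> G -> I -> L -> E -> N -> P -> M -> Q -> J -> O

Visit K
K → S
S → C
S → D
D → F
F → R
R → H
F → G
G → I
I → L
I → E
G → N
N → P
P → M
P → Q
Q → J
F → O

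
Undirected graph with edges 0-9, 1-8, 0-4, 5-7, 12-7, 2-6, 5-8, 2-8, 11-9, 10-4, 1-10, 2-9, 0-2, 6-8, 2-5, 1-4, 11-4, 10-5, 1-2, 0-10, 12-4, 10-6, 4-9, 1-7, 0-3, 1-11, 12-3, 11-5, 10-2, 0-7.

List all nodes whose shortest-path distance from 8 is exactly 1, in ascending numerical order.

Level 0: 8
Level 1: 1, 2, 5, 6
Level 2: 0, 4, 7, 9, 10, 11
Level 3: 3, 12

1, 2, 5, 6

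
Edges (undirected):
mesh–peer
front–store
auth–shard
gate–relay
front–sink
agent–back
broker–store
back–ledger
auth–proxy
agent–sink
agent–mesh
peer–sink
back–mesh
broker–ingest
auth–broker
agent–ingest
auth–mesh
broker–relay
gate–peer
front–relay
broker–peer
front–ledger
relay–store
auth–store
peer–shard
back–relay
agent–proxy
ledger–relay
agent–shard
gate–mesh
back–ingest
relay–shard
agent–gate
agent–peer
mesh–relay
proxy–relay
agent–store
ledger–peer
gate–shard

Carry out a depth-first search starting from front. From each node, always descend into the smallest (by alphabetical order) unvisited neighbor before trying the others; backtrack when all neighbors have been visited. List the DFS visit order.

front, ledger, back, agent, gate, mesh, auth, broker, ingest, peer, shard, relay, proxy, store, sink

Visit front
front → ledger
ledger → back
back → agent
agent → gate
gate → mesh
mesh → auth
auth → broker
broker → ingest
broker → peer
peer → shard
shard → relay
relay → proxy
relay → store
peer → sink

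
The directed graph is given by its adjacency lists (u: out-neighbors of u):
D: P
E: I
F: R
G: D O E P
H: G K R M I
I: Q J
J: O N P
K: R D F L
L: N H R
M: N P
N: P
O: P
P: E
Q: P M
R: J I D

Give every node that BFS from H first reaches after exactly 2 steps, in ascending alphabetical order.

D, E, F, J, L, N, O, P, Q

Level 0: H
Level 1: G, I, K, M, R
Level 2: D, E, F, J, L, N, O, P, Q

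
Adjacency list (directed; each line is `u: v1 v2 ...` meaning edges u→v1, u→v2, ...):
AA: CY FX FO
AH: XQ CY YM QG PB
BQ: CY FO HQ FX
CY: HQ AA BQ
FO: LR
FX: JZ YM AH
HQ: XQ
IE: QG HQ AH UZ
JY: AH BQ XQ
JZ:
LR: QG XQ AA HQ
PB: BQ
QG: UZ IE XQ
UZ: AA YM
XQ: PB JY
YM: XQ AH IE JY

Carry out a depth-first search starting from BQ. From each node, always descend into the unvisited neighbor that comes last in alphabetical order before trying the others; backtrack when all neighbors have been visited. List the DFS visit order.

Visit BQ
BQ → HQ
HQ → XQ
XQ → PB
XQ → JY
JY → AH
AH → YM
YM → IE
IE → UZ
UZ → AA
AA → FX
FX → JZ
AA → FO
FO → LR
LR → QG
AA → CY

BQ HQ XQ PB JY AH YM IE UZ AA FX JZ FO LR QG CY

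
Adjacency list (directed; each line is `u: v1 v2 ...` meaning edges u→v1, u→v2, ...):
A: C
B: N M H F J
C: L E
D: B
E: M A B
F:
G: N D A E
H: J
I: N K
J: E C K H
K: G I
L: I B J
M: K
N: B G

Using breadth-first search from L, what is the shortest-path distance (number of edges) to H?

Level 0: L
Level 1: B, I, J
Level 2: C, E, F, H, K, M, N
Level 3: A, G
Level 4: D
H first appears at level 2.

2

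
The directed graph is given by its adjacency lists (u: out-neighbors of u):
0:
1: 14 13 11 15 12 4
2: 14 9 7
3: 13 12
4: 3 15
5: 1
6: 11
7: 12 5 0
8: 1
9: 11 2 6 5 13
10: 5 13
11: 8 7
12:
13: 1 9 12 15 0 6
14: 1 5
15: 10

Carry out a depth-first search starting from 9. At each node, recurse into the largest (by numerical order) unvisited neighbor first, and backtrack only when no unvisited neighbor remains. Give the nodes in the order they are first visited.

Visit 9
9 → 13
13 → 15
15 → 10
10 → 5
5 → 1
1 → 14
1 → 12
1 → 11
11 → 8
11 → 7
7 → 0
1 → 4
4 → 3
13 → 6
9 → 2

9 → 13 → 15 → 10 → 5 → 1 → 14 → 12 → 11 → 8 → 7 → 0 → 4 → 3 → 6 → 2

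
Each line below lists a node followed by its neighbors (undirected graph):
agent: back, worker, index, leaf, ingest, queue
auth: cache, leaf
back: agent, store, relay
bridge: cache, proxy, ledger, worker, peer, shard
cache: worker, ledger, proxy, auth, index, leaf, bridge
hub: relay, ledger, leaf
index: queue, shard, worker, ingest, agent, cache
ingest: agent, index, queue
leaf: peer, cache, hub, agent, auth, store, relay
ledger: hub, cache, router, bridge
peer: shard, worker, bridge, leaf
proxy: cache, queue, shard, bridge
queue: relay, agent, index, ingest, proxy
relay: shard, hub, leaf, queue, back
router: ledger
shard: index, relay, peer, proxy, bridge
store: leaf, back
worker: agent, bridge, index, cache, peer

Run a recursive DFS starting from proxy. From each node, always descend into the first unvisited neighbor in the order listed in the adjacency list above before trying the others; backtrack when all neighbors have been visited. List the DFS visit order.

Visit proxy
proxy → cache
cache → worker
worker → agent
agent → back
back → store
store → leaf
leaf → peer
peer → shard
shard → index
index → queue
queue → relay
relay → hub
hub → ledger
ledger → router
ledger → bridge
queue → ingest
leaf → auth

proxy cache worker agent back store leaf peer shard index queue relay hub ledger router bridge ingest auth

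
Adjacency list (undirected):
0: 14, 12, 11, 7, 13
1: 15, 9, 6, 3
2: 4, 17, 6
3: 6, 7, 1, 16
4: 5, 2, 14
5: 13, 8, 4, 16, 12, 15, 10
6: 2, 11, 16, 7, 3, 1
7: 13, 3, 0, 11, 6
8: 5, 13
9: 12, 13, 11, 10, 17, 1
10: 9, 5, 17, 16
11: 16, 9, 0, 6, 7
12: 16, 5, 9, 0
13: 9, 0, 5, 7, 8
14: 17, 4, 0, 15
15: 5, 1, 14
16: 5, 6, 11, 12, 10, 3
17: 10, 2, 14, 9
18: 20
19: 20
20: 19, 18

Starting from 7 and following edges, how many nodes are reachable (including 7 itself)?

BFS from 7 visits: 7, 13, 3, 0, 11, 6, 9, 5, 8, 1, 16, 14, 12, 2, 10, 17, 4, 15
Reachable nodes: 18 of 21 total.

18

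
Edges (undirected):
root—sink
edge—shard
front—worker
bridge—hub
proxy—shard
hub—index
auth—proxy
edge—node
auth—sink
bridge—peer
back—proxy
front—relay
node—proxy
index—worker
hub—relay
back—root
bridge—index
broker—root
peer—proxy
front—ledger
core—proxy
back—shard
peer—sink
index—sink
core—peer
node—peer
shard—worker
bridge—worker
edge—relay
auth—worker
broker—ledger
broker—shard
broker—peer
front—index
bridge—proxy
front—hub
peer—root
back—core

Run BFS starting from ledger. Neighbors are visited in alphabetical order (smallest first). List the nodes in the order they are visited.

Visit ledger; enqueue broker, front → queue [broker, front]
Visit broker; enqueue peer, root, shard → queue [front, peer, root, shard]
Visit front; enqueue hub, index, relay, worker → queue [peer, root, shard, hub, index, relay, worker]
Visit peer; enqueue bridge, core, node, proxy, sink → queue [root, shard, hub, index, relay, worker, bridge, core, node, proxy, sink]
Visit root; enqueue back → queue [shard, hub, index, relay, worker, bridge, core, node, proxy, sink, back]
Visit shard; enqueue edge → queue [hub, index, relay, worker, bridge, core, node, proxy, sink, back, edge]
Visit hub → queue [index, relay, worker, bridge, core, node, proxy, sink, back, edge]
Visit index → queue [relay, worker, bridge, core, node, proxy, sink, back, edge]
Visit relay → queue [worker, bridge, core, node, proxy, sink, back, edge]
Visit worker; enqueue auth → queue [bridge, core, node, proxy, sink, back, edge, auth]
Visit bridge → queue [core, node, proxy, sink, back, edge, auth]
Visit core → queue [node, proxy, sink, back, edge, auth]
Visit node → queue [proxy, sink, back, edge, auth]
Visit proxy → queue [sink, back, edge, auth]
Visit sink → queue [back, edge, auth]
Visit back → queue [edge, auth]
Visit edge → queue [auth]
Visit auth → queue []

ledger, broker, front, peer, root, shard, hub, index, relay, worker, bridge, core, node, proxy, sink, back, edge, auth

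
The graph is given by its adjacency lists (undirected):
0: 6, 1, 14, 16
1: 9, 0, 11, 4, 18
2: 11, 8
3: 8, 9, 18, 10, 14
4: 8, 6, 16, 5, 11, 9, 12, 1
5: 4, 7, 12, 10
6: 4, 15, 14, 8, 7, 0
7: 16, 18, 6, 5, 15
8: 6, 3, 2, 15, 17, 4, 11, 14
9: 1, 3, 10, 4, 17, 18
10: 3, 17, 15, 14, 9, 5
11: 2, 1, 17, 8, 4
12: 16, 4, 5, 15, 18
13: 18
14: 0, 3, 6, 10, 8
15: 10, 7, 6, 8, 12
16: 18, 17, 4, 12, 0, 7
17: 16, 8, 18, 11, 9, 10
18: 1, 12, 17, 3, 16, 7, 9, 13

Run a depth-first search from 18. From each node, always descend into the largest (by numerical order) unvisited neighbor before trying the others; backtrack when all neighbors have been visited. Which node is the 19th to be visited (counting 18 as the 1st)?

13

Visit 18
18 → 17
17 → 16
16 → 12
12 → 15
15 → 10
10 → 14
14 → 8
8 → 11
11 → 4
4 → 9
9 → 3
9 → 1
1 → 0
0 → 6
6 → 7
7 → 5
11 → 2
18 → 13

Visit order: 18, 17, 16, 12, 15, 10, 14, 8, 11, 4, 9, 3, 1, 0, 6, 7, 5, 2, 13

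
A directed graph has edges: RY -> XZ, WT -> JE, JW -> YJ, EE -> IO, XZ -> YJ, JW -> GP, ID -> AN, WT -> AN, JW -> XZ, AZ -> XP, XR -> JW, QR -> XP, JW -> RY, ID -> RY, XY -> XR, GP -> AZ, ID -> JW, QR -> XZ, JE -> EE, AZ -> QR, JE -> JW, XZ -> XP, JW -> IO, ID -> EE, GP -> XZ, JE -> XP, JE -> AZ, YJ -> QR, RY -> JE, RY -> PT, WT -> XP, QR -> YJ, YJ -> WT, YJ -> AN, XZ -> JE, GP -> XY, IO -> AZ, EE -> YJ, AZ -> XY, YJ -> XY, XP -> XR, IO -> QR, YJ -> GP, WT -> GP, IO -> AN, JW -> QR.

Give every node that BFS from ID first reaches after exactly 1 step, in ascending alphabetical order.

AN, EE, JW, RY

Level 0: ID
Level 1: AN, EE, JW, RY
Level 2: GP, IO, JE, PT, QR, XZ, YJ
Level 3: AZ, WT, XP, XY
Level 4: XR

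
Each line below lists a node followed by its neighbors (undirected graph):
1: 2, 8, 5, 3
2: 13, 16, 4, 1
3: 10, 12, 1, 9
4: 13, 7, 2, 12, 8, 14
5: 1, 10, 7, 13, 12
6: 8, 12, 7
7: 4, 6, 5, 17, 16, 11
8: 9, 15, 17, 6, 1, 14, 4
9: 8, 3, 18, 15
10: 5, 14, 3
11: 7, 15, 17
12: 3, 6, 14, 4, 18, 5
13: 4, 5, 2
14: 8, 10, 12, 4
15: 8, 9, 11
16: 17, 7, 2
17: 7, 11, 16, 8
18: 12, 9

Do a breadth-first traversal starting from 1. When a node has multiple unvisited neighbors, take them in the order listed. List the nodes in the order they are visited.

1 2 8 5 3 13 16 4 9 15 17 6 14 10 7 12 18 11

Visit 1; enqueue 2, 8, 5, 3 → queue [2, 8, 5, 3]
Visit 2; enqueue 13, 16, 4 → queue [8, 5, 3, 13, 16, 4]
Visit 8; enqueue 9, 15, 17, 6, 14 → queue [5, 3, 13, 16, 4, 9, 15, 17, 6, 14]
Visit 5; enqueue 10, 7, 12 → queue [3, 13, 16, 4, 9, 15, 17, 6, 14, 10, 7, 12]
Visit 3 → queue [13, 16, 4, 9, 15, 17, 6, 14, 10, 7, 12]
Visit 13 → queue [16, 4, 9, 15, 17, 6, 14, 10, 7, 12]
Visit 16 → queue [4, 9, 15, 17, 6, 14, 10, 7, 12]
Visit 4 → queue [9, 15, 17, 6, 14, 10, 7, 12]
Visit 9; enqueue 18 → queue [15, 17, 6, 14, 10, 7, 12, 18]
Visit 15; enqueue 11 → queue [17, 6, 14, 10, 7, 12, 18, 11]
Visit 17 → queue [6, 14, 10, 7, 12, 18, 11]
Visit 6 → queue [14, 10, 7, 12, 18, 11]
Visit 14 → queue [10, 7, 12, 18, 11]
Visit 10 → queue [7, 12, 18, 11]
Visit 7 → queue [12, 18, 11]
Visit 12 → queue [18, 11]
Visit 18 → queue [11]
Visit 11 → queue []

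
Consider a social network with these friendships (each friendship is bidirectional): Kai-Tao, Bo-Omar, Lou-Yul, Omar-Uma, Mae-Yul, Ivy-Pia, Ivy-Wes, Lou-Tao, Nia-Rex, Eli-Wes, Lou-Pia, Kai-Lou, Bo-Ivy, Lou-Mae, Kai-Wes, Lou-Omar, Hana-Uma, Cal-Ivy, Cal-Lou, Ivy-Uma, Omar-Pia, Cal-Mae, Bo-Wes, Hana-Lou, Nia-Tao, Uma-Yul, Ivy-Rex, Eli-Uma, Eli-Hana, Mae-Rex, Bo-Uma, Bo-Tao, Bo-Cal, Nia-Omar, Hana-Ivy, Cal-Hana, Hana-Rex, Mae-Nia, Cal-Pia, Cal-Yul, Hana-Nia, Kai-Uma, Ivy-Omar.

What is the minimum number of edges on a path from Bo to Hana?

2

Level 0: Bo
Level 1: Cal, Ivy, Omar, Tao, Uma, Wes
Level 2: Eli, Hana, Kai, Lou, Mae, Nia, Pia, Rex, Yul
Hana first appears at level 2.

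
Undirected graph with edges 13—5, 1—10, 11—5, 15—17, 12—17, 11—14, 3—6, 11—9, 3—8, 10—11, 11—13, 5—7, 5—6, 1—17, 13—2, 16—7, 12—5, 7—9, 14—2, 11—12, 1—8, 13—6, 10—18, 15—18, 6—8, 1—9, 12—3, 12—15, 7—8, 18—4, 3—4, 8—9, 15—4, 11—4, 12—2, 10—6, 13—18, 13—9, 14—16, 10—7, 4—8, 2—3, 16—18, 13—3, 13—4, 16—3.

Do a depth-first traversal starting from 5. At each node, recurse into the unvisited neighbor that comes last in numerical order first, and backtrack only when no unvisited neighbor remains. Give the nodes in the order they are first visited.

5, 13, 18, 16, 14, 11, 12, 17, 15, 4, 8, 9, 7, 10, 6, 3, 2, 1

Visit 5
5 → 13
13 → 18
18 → 16
16 → 14
14 → 11
11 → 12
12 → 17
17 → 15
15 → 4
4 → 8
8 → 9
9 → 7
7 → 10
10 → 6
6 → 3
3 → 2
10 → 1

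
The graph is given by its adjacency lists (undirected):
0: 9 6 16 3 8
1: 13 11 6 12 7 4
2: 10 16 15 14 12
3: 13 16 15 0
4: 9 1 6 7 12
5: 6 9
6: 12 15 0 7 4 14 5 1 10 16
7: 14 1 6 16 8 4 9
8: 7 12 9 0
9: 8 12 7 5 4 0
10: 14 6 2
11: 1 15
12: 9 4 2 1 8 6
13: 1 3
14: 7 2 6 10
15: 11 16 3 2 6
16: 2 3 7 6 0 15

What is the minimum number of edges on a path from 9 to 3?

Level 0: 9
Level 1: 0, 4, 5, 7, 8, 12
Level 2: 1, 2, 3, 6, 14, 16
Level 3: 10, 11, 13, 15
3 first appears at level 2.

2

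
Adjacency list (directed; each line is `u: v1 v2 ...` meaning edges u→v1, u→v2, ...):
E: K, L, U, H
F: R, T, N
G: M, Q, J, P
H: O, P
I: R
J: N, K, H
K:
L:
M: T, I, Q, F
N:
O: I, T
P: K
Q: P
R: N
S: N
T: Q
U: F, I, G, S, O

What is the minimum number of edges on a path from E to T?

3

Level 0: E
Level 1: H, K, L, U
Level 2: F, G, I, O, P, S
Level 3: J, M, N, Q, R, T
T first appears at level 3.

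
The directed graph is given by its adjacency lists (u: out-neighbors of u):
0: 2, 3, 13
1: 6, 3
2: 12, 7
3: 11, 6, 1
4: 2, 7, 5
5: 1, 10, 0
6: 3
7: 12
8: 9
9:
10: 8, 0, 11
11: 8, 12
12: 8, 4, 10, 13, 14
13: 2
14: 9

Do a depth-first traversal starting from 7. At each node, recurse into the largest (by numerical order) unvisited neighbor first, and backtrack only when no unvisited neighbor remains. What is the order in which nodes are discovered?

7, 12, 14, 9, 13, 2, 10, 11, 8, 0, 3, 6, 1, 4, 5

Visit 7
7 → 12
12 → 14
14 → 9
12 → 13
13 → 2
12 → 10
10 → 11
11 → 8
10 → 0
0 → 3
3 → 6
3 → 1
12 → 4
4 → 5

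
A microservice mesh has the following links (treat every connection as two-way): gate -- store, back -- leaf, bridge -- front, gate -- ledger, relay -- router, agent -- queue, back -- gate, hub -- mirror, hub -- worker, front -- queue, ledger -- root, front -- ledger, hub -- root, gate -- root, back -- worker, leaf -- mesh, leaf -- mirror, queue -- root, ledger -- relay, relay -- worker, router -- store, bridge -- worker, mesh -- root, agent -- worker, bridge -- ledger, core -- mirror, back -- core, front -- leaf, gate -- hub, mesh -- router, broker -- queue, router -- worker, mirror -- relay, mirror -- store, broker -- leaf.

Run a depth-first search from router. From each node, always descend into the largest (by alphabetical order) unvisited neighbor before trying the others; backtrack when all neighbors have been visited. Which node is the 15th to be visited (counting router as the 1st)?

back

Visit router
router → worker
worker → relay
relay → mirror
mirror → store
store → gate
gate → root
root → queue
queue → front
front → ledger
ledger → bridge
front → leaf
leaf → mesh
leaf → broker
leaf → back
back → core
queue → agent
root → hub

Visit order: router, worker, relay, mirror, store, gate, root, queue, front, ledger, bridge, leaf, mesh, broker, back, core, agent, hub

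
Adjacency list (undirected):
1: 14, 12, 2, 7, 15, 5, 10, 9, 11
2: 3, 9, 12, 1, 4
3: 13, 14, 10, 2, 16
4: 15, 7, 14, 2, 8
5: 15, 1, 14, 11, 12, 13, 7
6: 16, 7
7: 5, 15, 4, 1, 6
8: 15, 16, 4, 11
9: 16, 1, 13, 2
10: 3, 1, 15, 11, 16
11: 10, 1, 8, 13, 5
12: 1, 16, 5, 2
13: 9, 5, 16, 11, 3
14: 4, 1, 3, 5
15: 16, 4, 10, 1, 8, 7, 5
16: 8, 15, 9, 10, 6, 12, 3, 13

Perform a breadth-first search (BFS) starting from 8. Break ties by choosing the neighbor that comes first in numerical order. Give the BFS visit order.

8, 4, 11, 15, 16, 2, 7, 14, 1, 5, 10, 13, 3, 6, 9, 12

Visit 8; enqueue 4, 11, 15, 16 → queue [4, 11, 15, 16]
Visit 4; enqueue 2, 7, 14 → queue [11, 15, 16, 2, 7, 14]
Visit 11; enqueue 1, 5, 10, 13 → queue [15, 16, 2, 7, 14, 1, 5, 10, 13]
Visit 15 → queue [16, 2, 7, 14, 1, 5, 10, 13]
Visit 16; enqueue 3, 6, 9, 12 → queue [2, 7, 14, 1, 5, 10, 13, 3, 6, 9, 12]
Visit 2 → queue [7, 14, 1, 5, 10, 13, 3, 6, 9, 12]
Visit 7 → queue [14, 1, 5, 10, 13, 3, 6, 9, 12]
Visit 14 → queue [1, 5, 10, 13, 3, 6, 9, 12]
Visit 1 → queue [5, 10, 13, 3, 6, 9, 12]
Visit 5 → queue [10, 13, 3, 6, 9, 12]
Visit 10 → queue [13, 3, 6, 9, 12]
Visit 13 → queue [3, 6, 9, 12]
Visit 3 → queue [6, 9, 12]
Visit 6 → queue [9, 12]
Visit 9 → queue [12]
Visit 12 → queue []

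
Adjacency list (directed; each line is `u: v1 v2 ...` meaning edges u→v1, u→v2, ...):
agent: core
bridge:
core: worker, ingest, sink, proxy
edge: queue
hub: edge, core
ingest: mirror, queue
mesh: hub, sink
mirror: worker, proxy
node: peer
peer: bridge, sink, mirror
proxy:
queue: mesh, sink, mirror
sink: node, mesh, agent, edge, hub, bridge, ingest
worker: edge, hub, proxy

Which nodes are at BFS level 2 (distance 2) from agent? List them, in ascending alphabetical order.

Level 0: agent
Level 1: core
Level 2: ingest, proxy, sink, worker
Level 3: bridge, edge, hub, mesh, mirror, node, queue
Level 4: peer

ingest, proxy, sink, worker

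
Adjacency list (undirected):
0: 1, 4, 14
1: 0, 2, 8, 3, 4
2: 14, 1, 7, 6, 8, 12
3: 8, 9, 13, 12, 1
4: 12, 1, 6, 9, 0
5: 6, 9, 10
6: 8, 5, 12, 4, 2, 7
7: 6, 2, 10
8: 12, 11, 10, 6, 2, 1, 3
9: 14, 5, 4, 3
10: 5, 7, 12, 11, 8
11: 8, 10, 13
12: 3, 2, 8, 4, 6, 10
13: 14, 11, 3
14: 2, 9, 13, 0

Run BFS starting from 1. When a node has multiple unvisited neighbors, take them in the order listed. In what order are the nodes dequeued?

Visit 1; enqueue 0, 2, 8, 3, 4 → queue [0, 2, 8, 3, 4]
Visit 0; enqueue 14 → queue [2, 8, 3, 4, 14]
Visit 2; enqueue 7, 6, 12 → queue [8, 3, 4, 14, 7, 6, 12]
Visit 8; enqueue 11, 10 → queue [3, 4, 14, 7, 6, 12, 11, 10]
Visit 3; enqueue 9, 13 → queue [4, 14, 7, 6, 12, 11, 10, 9, 13]
Visit 4 → queue [14, 7, 6, 12, 11, 10, 9, 13]
Visit 14 → queue [7, 6, 12, 11, 10, 9, 13]
Visit 7 → queue [6, 12, 11, 10, 9, 13]
Visit 6; enqueue 5 → queue [12, 11, 10, 9, 13, 5]
Visit 12 → queue [11, 10, 9, 13, 5]
Visit 11 → queue [10, 9, 13, 5]
Visit 10 → queue [9, 13, 5]
Visit 9 → queue [13, 5]
Visit 13 → queue [5]
Visit 5 → queue []

1 → 0 → 2 → 8 → 3 → 4 → 14 → 7 → 6 → 12 → 11 → 10 → 9 → 13 → 5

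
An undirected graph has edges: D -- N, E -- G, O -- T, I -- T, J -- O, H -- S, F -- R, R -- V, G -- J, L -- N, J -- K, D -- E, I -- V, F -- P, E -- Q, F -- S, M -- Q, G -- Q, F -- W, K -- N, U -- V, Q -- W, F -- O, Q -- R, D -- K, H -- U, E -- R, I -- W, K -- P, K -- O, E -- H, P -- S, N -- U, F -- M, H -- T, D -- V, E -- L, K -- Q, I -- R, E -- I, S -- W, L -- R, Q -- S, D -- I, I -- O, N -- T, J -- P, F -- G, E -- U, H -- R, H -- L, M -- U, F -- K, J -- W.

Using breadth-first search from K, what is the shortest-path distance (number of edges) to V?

2

Level 0: K
Level 1: D, F, J, N, O, P, Q
Level 2: E, G, I, L, M, R, S, T, U, V, W
Level 3: H
V first appears at level 2.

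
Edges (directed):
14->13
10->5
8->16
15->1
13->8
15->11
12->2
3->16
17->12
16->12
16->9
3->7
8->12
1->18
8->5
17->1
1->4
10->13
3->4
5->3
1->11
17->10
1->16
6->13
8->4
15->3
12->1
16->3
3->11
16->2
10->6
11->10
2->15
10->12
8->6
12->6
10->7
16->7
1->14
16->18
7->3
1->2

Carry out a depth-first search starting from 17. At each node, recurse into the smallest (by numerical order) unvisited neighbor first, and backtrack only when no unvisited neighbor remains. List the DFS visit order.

17 -> 1 -> 2 -> 15 -> 3 -> 4 -> 7 -> 11 -> 10 -> 5 -> 6 -> 13 -> 8 -> 12 -> 16 -> 9 -> 18 -> 14

Visit 17
17 → 1
1 → 2
2 → 15
15 → 3
3 → 4
3 → 7
3 → 11
11 → 10
10 → 5
10 → 6
6 → 13
13 → 8
8 → 12
8 → 16
16 → 9
16 → 18
1 → 14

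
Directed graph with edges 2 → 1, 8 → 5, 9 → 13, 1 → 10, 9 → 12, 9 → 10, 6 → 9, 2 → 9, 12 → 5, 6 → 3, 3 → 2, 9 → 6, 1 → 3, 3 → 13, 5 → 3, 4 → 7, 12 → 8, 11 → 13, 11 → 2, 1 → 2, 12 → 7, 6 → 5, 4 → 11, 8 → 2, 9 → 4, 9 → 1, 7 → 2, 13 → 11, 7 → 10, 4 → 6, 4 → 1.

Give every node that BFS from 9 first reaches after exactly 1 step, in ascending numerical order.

1, 4, 6, 10, 12, 13

Level 0: 9
Level 1: 1, 4, 6, 10, 12, 13
Level 2: 2, 3, 5, 7, 8, 11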